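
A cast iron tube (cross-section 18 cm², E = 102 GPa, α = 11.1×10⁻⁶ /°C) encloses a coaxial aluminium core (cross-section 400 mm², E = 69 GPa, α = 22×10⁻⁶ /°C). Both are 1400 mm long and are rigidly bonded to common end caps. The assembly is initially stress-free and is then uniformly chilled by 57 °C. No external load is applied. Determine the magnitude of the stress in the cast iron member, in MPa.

σ ≈ 8.28 MPa (compressive)

Equilibrium of a rigid end plate with no external load gives equal and opposite internal forces ±P in the two members. Since α_{aluminium} > α_{cast iron}, cooling drives the aluminium into tension and the cast iron into compression.
Equating the net (thermal + elastic) strains gives |α₁ − α₂|·ΔT = P·[1/(A₁E₁) + 1/(A₂E₂)].
|α₁ − α₂|·ΔT = 10.9×10⁻⁶ × 57 = 0.0006213.
1/(A₁E₁) + 1/(A₂E₂) = 1/(1800×102×10³) + 1/(400×69×10³) = 4.168×10⁻⁸ N⁻¹.
P = 0.0006213 / 4.168×10⁻⁸ = 14910 N = 14.91 kN.
σ_{cast iron} = P/A₁ = 14910/1800 = 8.282 MPa, compressive.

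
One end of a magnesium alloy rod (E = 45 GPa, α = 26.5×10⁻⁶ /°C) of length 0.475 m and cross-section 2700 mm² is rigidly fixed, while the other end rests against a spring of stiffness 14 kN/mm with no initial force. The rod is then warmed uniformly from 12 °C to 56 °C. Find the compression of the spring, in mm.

δ ≈ 0.525 mm

Free thermal expansion: δ_free = αΔT L = 26.5×10⁻⁶ × 44 × 475 = 0.5538 mm.
With a force P in the spring, the elastic change of the rod is PL/(AE) and that of the spring is P/k; compatibility requires their sum to equal δ_free.
P [ L/(AE) + 1/k ] = δ_free → P [ 475/(2700×45×10³) + 1/(14×10³) ] = 0.5538.
P = 0.5538 / 7.534×10⁻⁵ = 7352 N.
Spring compression = P/k = 7352/(14×10³) = 0.5251 mm.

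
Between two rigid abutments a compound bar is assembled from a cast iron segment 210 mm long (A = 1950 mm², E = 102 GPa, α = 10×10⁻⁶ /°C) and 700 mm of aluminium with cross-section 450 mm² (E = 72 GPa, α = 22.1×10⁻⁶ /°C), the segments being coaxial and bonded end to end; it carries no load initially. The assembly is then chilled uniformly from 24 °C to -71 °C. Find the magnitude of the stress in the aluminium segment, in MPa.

σ ≈ 164 MPa (tensile)

With the walls removed the bar would change length by δ_free = Σ αᵢΔT Lᵢ = 10×10⁻⁶×95×210 + 22.1×10⁻⁶×95×700 = 1.669 mm.
The walls prevent any net length change, so an axial force P (same in every segment) develops. Compatibility: P · Σ Lᵢ/(AᵢEᵢ) = δ_free.
The series flexibility is Σ Lᵢ/(AᵢEᵢ) = 210/(1950×102×10³) + 700/(450×72×10³) = 2.266×10⁻⁵ mm/N.
So P = 1.669 / 2.266×10⁻⁵ = 73.66 kN, tensile.
σ_{aluminium} = P / A = 73660 / 450 = 163.7 MPa.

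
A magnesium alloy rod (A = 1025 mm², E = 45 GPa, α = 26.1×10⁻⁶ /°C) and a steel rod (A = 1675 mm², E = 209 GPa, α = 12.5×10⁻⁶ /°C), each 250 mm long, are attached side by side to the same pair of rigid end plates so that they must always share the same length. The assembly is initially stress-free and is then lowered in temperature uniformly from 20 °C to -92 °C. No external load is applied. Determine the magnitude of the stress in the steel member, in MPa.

The magnesium alloy has the larger α, so on cooling it would change length more than the steel if both were free. The rigid plates force a common final length, so the magnesium alloy is put into tension and the steel into compression, with equal and opposite forces P (no external load).
Equating the net (thermal + elastic) strains gives |α₁ − α₂|·ΔT = P·[1/(A₁E₁) + 1/(A₂E₂)].
|α₁ − α₂|·ΔT = 13.6×10⁻⁶ × 112 = 0.001523.
1/(A₁E₁) + 1/(A₂E₂) = 1/(1025×45×10³) + 1/(1675×209×10³) = 2.454×10⁻⁸ N⁻¹.
So P = 0.001523 / 2.454×10⁻⁸ = 62.08 kN.
σ_{steel} = P/A₂ = 62080/1675 = 37.06 MPa, compressive.

σ ≈ 37.1 MPa (compressive)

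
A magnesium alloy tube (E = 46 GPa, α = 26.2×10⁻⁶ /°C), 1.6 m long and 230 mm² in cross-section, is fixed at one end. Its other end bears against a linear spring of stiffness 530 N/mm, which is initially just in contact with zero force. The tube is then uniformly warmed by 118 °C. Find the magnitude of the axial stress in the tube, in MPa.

The unrestrained thermal change is αΔT L = 26.2×10⁻⁶ × 118 × 1600 = 4.947 mm.
With a force P in the spring, the elastic change of the tube is PL/(AE) and that of the spring is P/k; compatibility requires their sum to equal δ_free.
So P = δ_free / [L/(AE) + 1/k] = 4.947 / [ 1600/(230×46×10³) + 1/(530) ].
P = 4.947 / 0.002038 = 2427 N.
σ = P/A = 2427/230 = 10.55 MPa.

σ ≈ 10.6 MPa (compressive)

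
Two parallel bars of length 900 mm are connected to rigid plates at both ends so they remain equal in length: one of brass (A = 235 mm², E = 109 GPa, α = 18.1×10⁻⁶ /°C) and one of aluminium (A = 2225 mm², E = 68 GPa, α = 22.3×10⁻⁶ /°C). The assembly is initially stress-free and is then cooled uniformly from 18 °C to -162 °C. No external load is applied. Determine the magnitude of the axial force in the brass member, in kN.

P ≈ 16.6 kN (compressive in the brass)

Both members must finish at the same length. With the larger α, the aluminium tends to over-contract; the plates restrain it, putting the aluminium in tension and the brass in compression. With no external load the two internal forces are equal and opposite, magnitude P.
Compatibility of the two members (thermal + elastic change equal): (α₁ − α₂)ΔT = P·[1/(A₁E₁) + 1/(A₂E₂)].
|α₁ − α₂|·ΔT = 4.2×10⁻⁶ × 180 = 0.000756.
1/(A₁E₁) + 1/(A₂E₂) = 1/(235×109×10³) + 1/(2225×68×10³) = 4.565×10⁻⁸ N⁻¹.
So P = 0.000756 / 4.565×10⁻⁸ = 16.56 kN.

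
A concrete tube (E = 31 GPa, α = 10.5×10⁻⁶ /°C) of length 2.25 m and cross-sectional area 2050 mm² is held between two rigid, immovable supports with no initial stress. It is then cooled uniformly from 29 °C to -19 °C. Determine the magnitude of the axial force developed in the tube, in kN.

The ends cannot move, so σ = EαΔT = 31×10³ × 10.5×10⁻⁶ × 48 = 15.62 MPa.
P = AEαΔT = 2050 × 31×10³ × 10.5×10⁻⁶ × 48 = 32.03 kN (tensile).

P ≈ 32 kN (tensile)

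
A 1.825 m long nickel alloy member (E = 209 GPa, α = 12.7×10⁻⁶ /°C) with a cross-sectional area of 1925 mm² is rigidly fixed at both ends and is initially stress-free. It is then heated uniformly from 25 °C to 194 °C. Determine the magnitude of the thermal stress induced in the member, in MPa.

Because both ends are immovable the net strain is zero, and the suppressed thermal strain is αΔT = 12.7×10⁻⁶ × 169 = 2146.3×10⁻⁶.
Hence σ = E·αΔT = 209×10³ × 2146.3×10⁻⁶ = 448.6 MPa, compressive.

σ ≈ 449 MPa (compressive)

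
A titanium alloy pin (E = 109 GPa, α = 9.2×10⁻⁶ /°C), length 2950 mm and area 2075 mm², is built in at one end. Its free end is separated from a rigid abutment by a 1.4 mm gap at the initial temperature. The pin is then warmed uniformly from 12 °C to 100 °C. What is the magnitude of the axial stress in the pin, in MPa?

Unrestrained expansion: δ_free = αΔT L = 9.2×10⁻⁶ × 88 × 2950 = 2.388 mm.
After closing the 1.4 mm clearance, 2.388 − 1.4 = 0.9883 mm of expansion remains to be suppressed by the wall.
Compatibility: PL/(AE) = 0.9883 mm, so σ = P/A = E × (0.9883/2950) = 36.52 MPa.

σ ≈ 36.5 MPa (compressive)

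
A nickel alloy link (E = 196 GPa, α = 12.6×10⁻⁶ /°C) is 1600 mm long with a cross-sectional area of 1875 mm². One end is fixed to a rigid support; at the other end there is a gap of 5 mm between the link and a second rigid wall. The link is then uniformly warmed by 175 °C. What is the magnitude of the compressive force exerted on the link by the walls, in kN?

P ≈ 0 kN

Unrestrained expansion: δ_free = αΔT L = 12.6×10⁻⁶ × 175 × 1600 = 3.528 mm.
This is smaller than the 5 mm clearance, so the link expands freely without reaching the stop — the stress is zero.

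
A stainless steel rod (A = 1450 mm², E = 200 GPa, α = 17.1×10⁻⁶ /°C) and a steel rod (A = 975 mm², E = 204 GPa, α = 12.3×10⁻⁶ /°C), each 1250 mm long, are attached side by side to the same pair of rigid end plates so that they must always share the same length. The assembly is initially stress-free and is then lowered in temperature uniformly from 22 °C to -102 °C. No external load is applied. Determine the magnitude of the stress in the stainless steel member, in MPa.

σ ≈ 48.4 MPa (tensile)

The stainless steel has the larger α, so on cooling it would change length more than the steel if both were free. The rigid plates force a common final length, so the stainless steel is put into tension and the steel into compression, with equal and opposite forces P (no external load).
Compatibility of the two members (thermal + elastic change equal): (α₁ − α₂)ΔT = P·[1/(A₁E₁) + 1/(A₂E₂)].
|α₁ − α₂|·ΔT = 4.8×10⁻⁶ × 124 = 0.0005952.
1/(A₁E₁) + 1/(A₂E₂) = 1/(1450×200×10³) + 1/(975×204×10³) = 8.476×10⁻⁹ N⁻¹.
P = 0.0005952 / 8.476×10⁻⁹ = 70220 N = 70.22 kN.
σ_{stainless steel} = P/A₁ = 70220/1450 = 48.43 MPa, tensile.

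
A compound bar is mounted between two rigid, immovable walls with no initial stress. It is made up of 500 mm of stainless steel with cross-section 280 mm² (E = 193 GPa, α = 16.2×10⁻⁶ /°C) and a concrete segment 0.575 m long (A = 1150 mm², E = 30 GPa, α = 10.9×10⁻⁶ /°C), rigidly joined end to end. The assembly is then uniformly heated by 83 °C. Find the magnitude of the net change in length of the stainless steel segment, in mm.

If the supports were absent, the total length change would be Σ αᵢΔT Lᵢ = 16.2×10⁻⁶×83×500 + 10.9×10⁻⁶×83×575 = 1.193 mm.
The rigid supports impose zero overall length change; the single axial force P common to all segments must satisfy P Σ Lᵢ/(AᵢEᵢ) = δ_free.
Σ Lᵢ/(AᵢEᵢ) = 500/(280×193×10³) + 575/(1150×30×10³) = 2.592×10⁻⁵ mm/N.
P = 1.193 / 2.592×10⁻⁵ = 46010 N = 46.01 kN, compressive.
For the stainless steel segment, free thermal change = 16.2×10⁻⁶×83×500 = 0.6723 mm and elastic change from P = 46010×500/(280×193×10³) = 0.4257 mm; these oppose, so the net change is 0.247 mm (segment lengthens).

|ΔL| ≈ 0.247 mm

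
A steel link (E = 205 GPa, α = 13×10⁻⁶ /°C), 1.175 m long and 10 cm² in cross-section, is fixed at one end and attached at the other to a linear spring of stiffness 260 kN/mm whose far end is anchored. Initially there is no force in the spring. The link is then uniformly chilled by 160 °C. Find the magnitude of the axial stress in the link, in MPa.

σ ≈ 255 MPa (tensile)

If the spring were absent the link would shorten by αΔT L = 13×10⁻⁶ × 160 × 1175 = 2.444 mm.
With a force P in the spring, the elastic change of the link is PL/(AE) and that of the spring is P/k; compatibility requires their sum to equal δ_free.
P [ L/(AE) + 1/k ] = δ_free → P [ 1175/(1000×205×10³) + 1/(260×10³) ] = 2.444.
P = 2.444 / 9.578×10⁻⁶ = 255200 N.
σ = P/A = 255200/1000 = 255.2 MPa.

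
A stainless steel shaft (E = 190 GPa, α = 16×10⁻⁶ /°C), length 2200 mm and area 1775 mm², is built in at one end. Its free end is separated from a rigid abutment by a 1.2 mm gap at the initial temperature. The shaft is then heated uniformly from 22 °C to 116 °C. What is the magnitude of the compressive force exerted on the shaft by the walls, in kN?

P ≈ 323 kN

Unrestrained expansion: δ_free = αΔT L = 16×10⁻⁶ × 94 × 2200 = 3.309 mm.
This exceeds the 1.2 mm gap, so the wall pushes back. The portion of expansion that must be recovered elastically is δ_free − gap = 3.309 − 1.2 = 2.109 mm.
So σ = E(δ_free − g)/L = 190×10³ × 2.109/2200 = 182.1 MPa.
P = σA = 182.1 × 1775 = 323.3 kN.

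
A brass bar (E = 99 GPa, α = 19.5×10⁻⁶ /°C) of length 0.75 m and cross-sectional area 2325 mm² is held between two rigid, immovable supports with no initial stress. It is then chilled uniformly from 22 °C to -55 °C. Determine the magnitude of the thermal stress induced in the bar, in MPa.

σ ≈ 149 MPa (tensile)

With length fixed, the mechanical strain must cancel the thermal strain αΔT = 19.5×10⁻⁶ × 77 = 1501.5×10⁻⁶.
σ = EαΔT = 99×10³ × 19.5×10⁻⁶ × 77 = 148.6 MPa (tensile; the bar is trying to contract).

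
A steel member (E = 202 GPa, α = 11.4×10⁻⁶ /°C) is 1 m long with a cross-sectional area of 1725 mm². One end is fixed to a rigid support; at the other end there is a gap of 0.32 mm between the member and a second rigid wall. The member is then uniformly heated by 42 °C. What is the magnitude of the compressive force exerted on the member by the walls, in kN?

Free thermal elongation = αΔT L = 11.4×10⁻⁶ × 42 × 1000 = 0.4788 mm.
This exceeds the 0.32 mm gap, so the wall pushes back. The portion of expansion that must be recovered elastically is δ_free − gap = 0.4788 − 0.32 = 0.1588 mm.
Compatibility: PL/(AE) = 0.1588 mm, so σ = P/A = E × (0.1588/1000) = 32.08 MPa.
Force on the wall = σA = 32.08 × 1725 mm² = 55.33 kN.

P ≈ 55.3 kN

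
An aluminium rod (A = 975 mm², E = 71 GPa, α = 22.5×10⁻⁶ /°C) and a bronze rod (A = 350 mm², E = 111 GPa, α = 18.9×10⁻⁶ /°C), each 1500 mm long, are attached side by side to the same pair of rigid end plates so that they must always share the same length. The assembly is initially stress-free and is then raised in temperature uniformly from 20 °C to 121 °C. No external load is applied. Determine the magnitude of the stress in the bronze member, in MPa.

Both members must finish at the same length. With the larger α, the aluminium tends to over-expand; the plates restrain it, putting the aluminium in compression and the bronze in tension. With no external load the two internal forces are equal and opposite, magnitude P.
Compatibility of the two members (thermal + elastic change equal): (α₁ − α₂)ΔT = P·[1/(A₁E₁) + 1/(A₂E₂)].
|α₁ − α₂|·ΔT = 3.6×10⁻⁶ × 101 = 0.0003636.
1/(A₁E₁) + 1/(A₂E₂) = 1/(975×71×10³) + 1/(350×111×10³) = 4.019×10⁻⁸ N⁻¹.
P = 0.0003636 / 4.019×10⁻⁸ = 9048 N = 9.048 kN.
σ_{bronze} = P/A₂ = 9048/350 = 25.85 MPa, tensile.

σ ≈ 25.9 MPa (tensile)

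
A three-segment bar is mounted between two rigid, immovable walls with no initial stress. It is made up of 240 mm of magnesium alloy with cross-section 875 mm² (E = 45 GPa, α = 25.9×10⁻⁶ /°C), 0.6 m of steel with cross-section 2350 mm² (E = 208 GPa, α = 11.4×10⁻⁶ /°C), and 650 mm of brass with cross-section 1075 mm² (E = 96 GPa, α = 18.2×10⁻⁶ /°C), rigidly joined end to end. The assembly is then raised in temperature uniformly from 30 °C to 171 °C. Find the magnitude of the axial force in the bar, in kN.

If the supports were absent, the total length change would be Σ αᵢΔT Lᵢ = 25.9×10⁻⁶×141×240 + 11.4×10⁻⁶×141×600 + 18.2×10⁻⁶×141×650 = 3.509 mm.
The walls prevent any net length change, so an axial force P (same in every segment) develops. Compatibility: P · Σ Lᵢ/(AᵢEᵢ) = δ_free.
The series flexibility is Σ Lᵢ/(AᵢEᵢ) = 240/(875×45×10³) + 600/(2350×208×10³) + 650/(1075×96×10³) = 1.362×10⁻⁵ mm/N.
So P = 3.509 / 1.362×10⁻⁵ = 257.6 kN, compressive.

P ≈ 258 kN (compressive)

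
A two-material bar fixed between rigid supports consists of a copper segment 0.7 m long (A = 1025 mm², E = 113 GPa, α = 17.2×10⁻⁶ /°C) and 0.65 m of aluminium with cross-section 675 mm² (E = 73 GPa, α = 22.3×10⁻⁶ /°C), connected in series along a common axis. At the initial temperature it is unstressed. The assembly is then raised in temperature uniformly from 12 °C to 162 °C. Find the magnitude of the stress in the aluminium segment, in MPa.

σ ≈ 307 MPa (compressive)

With the walls removed the bar would change length by δ_free = Σ αᵢΔT Lᵢ = 17.2×10⁻⁶×150×700 + 22.3×10⁻⁶×150×650 = 3.98 mm.
The rigid supports impose zero overall length change; the single axial force P common to all segments must satisfy P Σ Lᵢ/(AᵢEᵢ) = δ_free.
Σ Lᵢ/(AᵢEᵢ) = 700/(1025×113×10³) + 650/(675×73×10³) = 1.923×10⁻⁵ mm/N.
P = 3.98 / 1.923×10⁻⁵ = 206900 N = 206.9 kN, compressive.
σ_{aluminium} = P / A = 206900 / 675 = 306.6 MPa.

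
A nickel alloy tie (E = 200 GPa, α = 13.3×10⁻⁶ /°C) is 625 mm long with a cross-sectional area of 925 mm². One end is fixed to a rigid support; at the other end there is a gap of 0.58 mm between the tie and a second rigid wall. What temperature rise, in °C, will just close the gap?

The gap closes when αΔT L = 0.58 mm, since the tie is still unstressed at that instant.
So ΔT = g/(αL) = 0.58/(13.3×10⁻⁶ × 625) = 69.77 °C.

ΔT ≈ 69.8 °C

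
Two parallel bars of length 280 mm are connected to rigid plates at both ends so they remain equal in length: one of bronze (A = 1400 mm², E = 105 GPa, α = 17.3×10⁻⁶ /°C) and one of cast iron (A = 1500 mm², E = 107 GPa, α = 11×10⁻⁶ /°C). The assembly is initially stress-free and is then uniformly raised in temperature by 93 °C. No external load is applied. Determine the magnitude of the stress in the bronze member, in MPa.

σ ≈ 32.1 MPa (compressive)

The bronze has the larger α, so on heating it would change length more than the cast iron if both were free. The rigid plates force a common final length, so the bronze is put into compression and the cast iron into tension, with equal and opposite forces P (no external load).
Compatibility of the two members (thermal + elastic change equal): (α₁ − α₂)ΔT = P·[1/(A₁E₁) + 1/(A₂E₂)].
|α₁ − α₂|·ΔT = 6.3×10⁻⁶ × 93 = 0.0005859.
1/(A₁E₁) + 1/(A₂E₂) = 1/(1400×105×10³) + 1/(1500×107×10³) = 1.303×10⁻⁸ N⁻¹.
So P = 0.0005859 / 1.303×10⁻⁸ = 44.95 kN.
σ_{bronze} = P/A₁ = 44950/1400 = 32.11 MPa, compressive.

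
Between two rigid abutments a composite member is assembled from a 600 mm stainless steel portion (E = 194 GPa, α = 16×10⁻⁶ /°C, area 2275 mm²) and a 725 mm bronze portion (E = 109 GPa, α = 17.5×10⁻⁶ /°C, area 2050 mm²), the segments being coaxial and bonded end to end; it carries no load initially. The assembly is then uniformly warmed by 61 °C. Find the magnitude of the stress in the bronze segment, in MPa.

If the supports were absent, the total length change would be Σ αᵢΔT Lᵢ = 16×10⁻⁶×61×600 + 17.5×10⁻⁶×61×725 = 1.36 mm.
Since the ends are fixed, an axial force P builds up, equal in every segment, with P · Σ Lᵢ/(AᵢEᵢ) = δ_free.
Σ Lᵢ/(AᵢEᵢ) = 600/(2275×194×10³) + 725/(2050×109×10³) = 4.604×10⁻⁶ mm/N.
P = 1.36 / 4.604×10⁻⁶ = 295300 N = 295.3 kN, compressive.
σ_{bronze} = P / A = 295300 / 2050 = 144 MPa.

σ ≈ 144 MPa (compressive)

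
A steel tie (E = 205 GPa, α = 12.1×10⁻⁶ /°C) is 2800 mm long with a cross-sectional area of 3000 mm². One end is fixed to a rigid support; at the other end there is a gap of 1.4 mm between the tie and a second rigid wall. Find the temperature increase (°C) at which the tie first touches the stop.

The gap closes when αΔT L = 1.4 mm, since the tie is still unstressed at that instant.
So ΔT = g/(αL) = 1.4/(12.1×10⁻⁶ × 2800) = 41.32 °C.

ΔT ≈ 41.3 °C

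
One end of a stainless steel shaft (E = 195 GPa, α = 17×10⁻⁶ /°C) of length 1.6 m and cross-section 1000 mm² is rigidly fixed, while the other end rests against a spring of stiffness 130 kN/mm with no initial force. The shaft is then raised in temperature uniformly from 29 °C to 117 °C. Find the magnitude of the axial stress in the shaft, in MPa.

If the spring were absent the shaft would lengthen by αΔT L = 17×10⁻⁶ × 88 × 1600 = 2.394 mm.
Let P be the compressive force at the spring. The shaft shortens elastically by PL/(AE) and the spring compresses by P/k; together these equal δ_free.
So P = δ_free / [L/(AE) + 1/k] = 2.394 / [ 1600/(1000×195×10³) + 1/(130×10³) ].
P = 2.394 / 1.59×10⁻⁵ = 150600 N.
σ = P/A = 150600/1000 = 150.6 MPa.

σ ≈ 151 MPa (compressive)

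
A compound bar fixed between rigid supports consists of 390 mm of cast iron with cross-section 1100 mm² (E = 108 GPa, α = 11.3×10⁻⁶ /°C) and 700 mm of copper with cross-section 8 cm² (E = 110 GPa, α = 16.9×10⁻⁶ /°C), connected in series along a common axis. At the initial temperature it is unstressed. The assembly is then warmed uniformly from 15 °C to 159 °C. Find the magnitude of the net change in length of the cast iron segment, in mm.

Free thermal expansion of the whole bar: Σ αᵢΔT Lᵢ = 11.3×10⁻⁶×144×390 + 16.9×10⁻⁶×144×700 = 2.338 mm.
Since the ends are fixed, an axial force P builds up, equal in every segment, with P · Σ Lᵢ/(AᵢEᵢ) = δ_free.
Σ Lᵢ/(AᵢEᵢ) = 390/(1100×108×10³) + 700/(800×110×10³) = 1.124×10⁻⁵ mm/N.
P = 2.338 / 1.124×10⁻⁵ = 208100 N = 208.1 kN, compressive.
For the cast iron segment, free thermal change = 11.3×10⁻⁶×144×390 = 0.6346 mm and elastic change from P = 208100×390/(1100×108×10³) = 0.683 mm; these oppose, so the net change is 0.0484 mm (segment shortens).

|ΔL| ≈ 0.0484 mm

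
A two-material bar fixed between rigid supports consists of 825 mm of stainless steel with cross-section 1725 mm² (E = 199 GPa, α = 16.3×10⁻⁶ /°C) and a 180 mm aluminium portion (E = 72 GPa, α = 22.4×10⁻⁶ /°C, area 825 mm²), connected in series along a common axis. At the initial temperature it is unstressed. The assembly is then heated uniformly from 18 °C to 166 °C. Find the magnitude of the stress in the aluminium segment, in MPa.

σ ≈ 577 MPa (compressive)

Free thermal expansion of the whole bar: Σ αᵢΔT Lᵢ = 16.3×10⁻⁶×148×825 + 22.4×10⁻⁶×148×180 = 2.587 mm.
Since the ends are fixed, an axial force P builds up, equal in every segment, with P · Σ Lᵢ/(AᵢEᵢ) = δ_free.
Σ Lᵢ/(AᵢEᵢ) = 825/(1725×199×10³) + 180/(825×72×10³) = 5.434×10⁻⁶ mm/N.
So P = 2.587 / 5.434×10⁻⁶ = 476.1 kN, compressive.
σ_{aluminium} = P / A = 476100 / 825 = 577.1 MPa.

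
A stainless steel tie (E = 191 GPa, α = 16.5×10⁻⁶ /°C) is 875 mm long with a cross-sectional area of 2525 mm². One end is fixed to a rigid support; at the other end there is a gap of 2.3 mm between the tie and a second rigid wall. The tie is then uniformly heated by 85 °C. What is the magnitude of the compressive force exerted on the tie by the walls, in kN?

If the wall were absent the tie would grow by αΔT L = 16.5×10⁻⁶ × 85 × 875 = 1.227 mm.
This is smaller than the 2.3 mm clearance, so the tie expands freely without reaching the stop — the stress is zero.

P ≈ 0 kN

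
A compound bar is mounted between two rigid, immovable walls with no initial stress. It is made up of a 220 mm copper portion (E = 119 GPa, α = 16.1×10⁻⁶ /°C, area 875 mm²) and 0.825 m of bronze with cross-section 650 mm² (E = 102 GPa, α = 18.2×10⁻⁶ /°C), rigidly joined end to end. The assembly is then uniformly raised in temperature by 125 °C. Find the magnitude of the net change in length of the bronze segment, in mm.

|ΔL| ≈ 0.106 mm

If the supports were absent, the total length change would be Σ αᵢΔT Lᵢ = 16.1×10⁻⁶×125×220 + 18.2×10⁻⁶×125×825 = 2.32 mm.
The walls prevent any net length change, so an axial force P (same in every segment) develops. Compatibility: P · Σ Lᵢ/(AᵢEᵢ) = δ_free.
The series flexibility is Σ Lᵢ/(AᵢEᵢ) = 220/(875×119×10³) + 825/(650×102×10³) = 1.456×10⁻⁵ mm/N.
Hence P = δ_free / Σ(L/AE) = 2.32/1.456×10⁻⁵ = 159.4 kN (compressive).
For the bronze segment, free thermal change = 18.2×10⁻⁶×125×825 = 1.877 mm and elastic change from P = 159400×825/(650×102×10³) = 1.983 mm; these oppose, so the net change is 0.106 mm (segment shortens).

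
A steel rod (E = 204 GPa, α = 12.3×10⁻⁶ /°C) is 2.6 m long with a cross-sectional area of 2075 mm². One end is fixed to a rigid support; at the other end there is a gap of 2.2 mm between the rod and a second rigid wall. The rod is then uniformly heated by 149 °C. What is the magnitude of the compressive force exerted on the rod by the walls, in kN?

P ≈ 418 kN

If the wall were absent the rod would grow by αΔT L = 12.3×10⁻⁶ × 149 × 2600 = 4.765 mm.
This exceeds the 2.2 mm gap, so the wall pushes back. The portion of expansion that must be recovered elastically is δ_free − gap = 4.765 − 2.2 = 2.565 mm.
So σ = E(δ_free − g)/L = 204×10³ × 2.565/2600 = 201.3 MPa.
P = σA = 201.3 × 2075 = 417.6 kN.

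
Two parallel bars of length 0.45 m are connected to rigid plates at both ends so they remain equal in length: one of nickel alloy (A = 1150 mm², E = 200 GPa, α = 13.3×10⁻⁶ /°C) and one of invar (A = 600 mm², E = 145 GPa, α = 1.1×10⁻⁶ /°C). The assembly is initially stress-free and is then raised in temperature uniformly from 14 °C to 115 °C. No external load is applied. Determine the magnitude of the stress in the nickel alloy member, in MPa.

Both members must finish at the same length. With the larger α, the nickel alloy tends to over-expand; the plates restrain it, putting the nickel alloy in compression and the invar in tension. With no external load the two internal forces are equal and opposite, magnitude P.
Setting the final lengths equal and cancelling L: (α₁ − α₂)ΔT = P/(A₁E₁) + P/(A₂E₂).
|α₁ − α₂|·ΔT = 12.2×10⁻⁶ × 101 = 0.001232.
1/(A₁E₁) + 1/(A₂E₂) = 1/(1150×200×10³) + 1/(600×145×10³) = 1.584×10⁻⁸ N⁻¹.
So P = 0.001232 / 1.584×10⁻⁸ = 77.78 kN.
σ_{nickel alloy} = P/A₁ = 77780/1150 = 67.63 MPa, compressive.

σ ≈ 67.6 MPa (compressive)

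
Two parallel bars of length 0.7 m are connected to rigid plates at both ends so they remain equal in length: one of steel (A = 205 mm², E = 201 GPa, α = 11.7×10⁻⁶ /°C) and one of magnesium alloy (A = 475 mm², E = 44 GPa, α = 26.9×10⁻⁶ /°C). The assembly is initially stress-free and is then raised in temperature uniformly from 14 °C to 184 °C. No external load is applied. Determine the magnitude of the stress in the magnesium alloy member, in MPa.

σ ≈ 75.4 MPa (compressive)

The magnesium alloy has the larger α, so on heating it would change length more than the steel if both were free. The rigid plates force a common final length, so the magnesium alloy is put into compression and the steel into tension, with equal and opposite forces P (no external load).
Equating the net (thermal + elastic) strains gives |α₁ − α₂|·ΔT = P·[1/(A₁E₁) + 1/(A₂E₂)].
|α₁ − α₂|·ΔT = 15.2×10⁻⁶ × 170 = 0.002584.
1/(A₁E₁) + 1/(A₂E₂) = 1/(205×201×10³) + 1/(475×44×10³) = 7.212×10⁻⁸ N⁻¹.
P = 0.002584 / 7.212×10⁻⁸ = 35830 N = 35.83 kN.
σ_{magnesium alloy} = P/A₂ = 35830/475 = 75.43 MPa, compressive.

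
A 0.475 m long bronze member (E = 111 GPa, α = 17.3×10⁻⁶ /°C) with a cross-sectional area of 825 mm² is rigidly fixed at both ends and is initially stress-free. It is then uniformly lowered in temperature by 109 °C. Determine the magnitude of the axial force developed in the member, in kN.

The ends cannot move, so σ = EαΔT = 111×10³ × 17.3×10⁻⁶ × 109 = 209.3 MPa.
Then P = σA = 209.3 × 825 mm² = 172.7 kN, tensile.

P ≈ 173 kN (tensile)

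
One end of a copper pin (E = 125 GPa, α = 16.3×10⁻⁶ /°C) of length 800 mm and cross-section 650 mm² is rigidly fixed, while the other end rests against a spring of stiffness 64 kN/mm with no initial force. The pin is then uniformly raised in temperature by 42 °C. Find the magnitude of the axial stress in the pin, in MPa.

σ ≈ 33.1 MPa (compressive)

Free thermal expansion: δ_free = αΔT L = 16.3×10⁻⁶ × 42 × 800 = 0.5477 mm.
Let P be the compressive force at the spring. The pin shortens elastically by PL/(AE) and the spring compresses by P/k; together these equal δ_free.
P [ L/(AE) + 1/k ] = δ_free → P [ 800/(650×125×10³) + 1/(64×10³) ] = 0.5477.
P = 0.5477 / 2.547×10⁻⁵ = 21500 N.
σ = P/A = 21500/650 = 33.08 MPa.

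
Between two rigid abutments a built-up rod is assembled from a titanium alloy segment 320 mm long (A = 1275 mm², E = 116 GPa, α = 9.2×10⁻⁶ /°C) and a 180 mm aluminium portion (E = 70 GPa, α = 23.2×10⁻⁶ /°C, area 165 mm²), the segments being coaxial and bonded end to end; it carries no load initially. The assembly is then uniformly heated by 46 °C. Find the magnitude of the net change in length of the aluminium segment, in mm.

|ΔL| ≈ 0.0955 mm

With the walls removed the bar would change length by δ_free = Σ αᵢΔT Lᵢ = 9.2×10⁻⁶×46×320 + 23.2×10⁻⁶×46×180 = 0.3275 mm.
Since the ends are fixed, an axial force P builds up, equal in every segment, with P · Σ Lᵢ/(AᵢEᵢ) = δ_free.
Σ Lᵢ/(AᵢEᵢ) = 320/(1275×116×10³) + 180/(165×70×10³) = 1.775×10⁻⁵ mm/N.
P = 0.3275 / 1.775×10⁻⁵ = 18450 N = 18.45 kN, compressive.
For the aluminium segment, free thermal change = 23.2×10⁻⁶×46×180 = 0.1921 mm and elastic change from P = 18450×180/(165×70×10³) = 0.2876 mm; these oppose, so the net change is 0.0955 mm (segment shortens).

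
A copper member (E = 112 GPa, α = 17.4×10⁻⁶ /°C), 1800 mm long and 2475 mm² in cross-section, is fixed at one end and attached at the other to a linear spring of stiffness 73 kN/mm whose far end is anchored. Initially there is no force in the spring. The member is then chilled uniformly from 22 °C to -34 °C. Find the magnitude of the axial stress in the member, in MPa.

σ ≈ 35.1 MPa (tensile)

Free thermal contraction: δ_free = αΔT L = 17.4×10⁻⁶ × 56 × 1800 = 1.754 mm.
With a force P in the spring, the elastic change of the member is PL/(AE) and that of the spring is P/k; compatibility requires their sum to equal δ_free.
P [ L/(AE) + 1/k ] = δ_free → P [ 1800/(2475×112×10³) + 1/(73×10³) ] = 1.754.
P = 1.754 / 2.019×10⁻⁵ = 86860 N.
σ = P/A = 86860/2475 = 35.1 MPa.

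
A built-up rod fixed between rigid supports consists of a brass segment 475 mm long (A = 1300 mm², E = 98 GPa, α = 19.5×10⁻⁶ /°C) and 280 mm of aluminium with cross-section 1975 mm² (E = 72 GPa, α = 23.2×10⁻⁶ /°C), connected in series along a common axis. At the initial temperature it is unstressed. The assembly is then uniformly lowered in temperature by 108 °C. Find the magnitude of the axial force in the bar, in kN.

If the supports were absent, the total length change would be Σ αᵢΔT Lᵢ = 19.5×10⁻⁶×108×475 + 23.2×10⁻⁶×108×280 = 1.702 mm.
The rigid supports impose zero overall length change; the single axial force P common to all segments must satisfy P Σ Lᵢ/(AᵢEᵢ) = δ_free.
Σ Lᵢ/(AᵢEᵢ) = 475/(1300×98×10³) + 280/(1975×72×10³) = 5.697×10⁻⁶ mm/N.
So P = 1.702 / 5.697×10⁻⁶ = 298.7 kN, tensile.

P ≈ 299 kN (tensile)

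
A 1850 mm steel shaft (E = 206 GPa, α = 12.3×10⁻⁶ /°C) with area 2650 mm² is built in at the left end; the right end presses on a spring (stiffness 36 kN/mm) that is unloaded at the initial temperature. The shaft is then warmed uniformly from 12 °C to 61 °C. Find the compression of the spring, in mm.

If the spring were absent the shaft would lengthen by αΔT L = 12.3×10⁻⁶ × 49 × 1850 = 1.115 mm.
With a force P in the spring, the elastic change of the shaft is PL/(AE) and that of the spring is P/k; compatibility requires their sum to equal δ_free.
So P = δ_free / [L/(AE) + 1/k] = 1.115 / [ 1850/(2650×206×10³) + 1/(36×10³) ].
P = 1.115 / 3.117×10⁻⁵ = 35780 N.
Spring compression = P/k = 35780/(36×10³) = 0.9938 mm.

δ ≈ 0.994 mm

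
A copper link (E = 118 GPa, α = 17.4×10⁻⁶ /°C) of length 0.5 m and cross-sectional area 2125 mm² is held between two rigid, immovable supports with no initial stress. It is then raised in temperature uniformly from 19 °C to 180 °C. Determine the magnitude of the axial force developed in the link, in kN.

P ≈ 702 kN (compressive)

With zero net strain, σ = E·αΔT = 118 GPa × 17.4×10⁻⁶ × 161 = 330.6 MPa.
Axial force P = σA = 330.6 × 2125 = 702500 N = 702.5 kN, compressive.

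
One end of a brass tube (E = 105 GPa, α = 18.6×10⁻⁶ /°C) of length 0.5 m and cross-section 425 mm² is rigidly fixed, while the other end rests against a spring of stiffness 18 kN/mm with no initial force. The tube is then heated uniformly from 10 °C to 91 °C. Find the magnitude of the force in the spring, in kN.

P ≈ 11.3 kN

Free thermal expansion: δ_free = αΔT L = 18.6×10⁻⁶ × 81 × 500 = 0.7533 mm.
Let P be the compressive force at the spring. The tube shortens elastically by PL/(AE) and the spring compresses by P/k; together these equal δ_free.
P [ L/(AE) + 1/k ] = δ_free → P [ 500/(425×105×10³) + 1/(18×10³) ] = 0.7533.
P = 0.7533 / 6.676×10⁻⁵ = 11280 N.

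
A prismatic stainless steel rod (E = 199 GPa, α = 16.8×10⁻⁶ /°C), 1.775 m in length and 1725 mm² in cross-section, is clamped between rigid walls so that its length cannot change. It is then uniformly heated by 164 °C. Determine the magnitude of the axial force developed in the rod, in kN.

P ≈ 946 kN (compressive)

With zero net strain, σ = E·αΔT = 199 GPa × 16.8×10⁻⁶ × 164 = 548.3 MPa.
Axial force P = σA = 548.3 × 1725 = 945800 N = 945.8 kN, compressive.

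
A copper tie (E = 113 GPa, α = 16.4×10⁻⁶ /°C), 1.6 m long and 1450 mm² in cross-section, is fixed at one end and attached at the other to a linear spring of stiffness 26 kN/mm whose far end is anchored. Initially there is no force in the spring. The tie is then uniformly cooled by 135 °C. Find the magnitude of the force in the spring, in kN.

The unrestrained thermal change is αΔT L = 16.4×10⁻⁶ × 135 × 1600 = 3.542 mm.
With a force P in the spring, the elastic change of the tie is PL/(AE) and that of the spring is P/k; compatibility requires their sum to equal δ_free.
P [ L/(AE) + 1/k ] = δ_free → P [ 1600/(1450×113×10³) + 1/(26×10³) ] = 3.542.
P = 3.542 / 4.823×10⁻⁵ = 73450 N.

P ≈ 73.5 kN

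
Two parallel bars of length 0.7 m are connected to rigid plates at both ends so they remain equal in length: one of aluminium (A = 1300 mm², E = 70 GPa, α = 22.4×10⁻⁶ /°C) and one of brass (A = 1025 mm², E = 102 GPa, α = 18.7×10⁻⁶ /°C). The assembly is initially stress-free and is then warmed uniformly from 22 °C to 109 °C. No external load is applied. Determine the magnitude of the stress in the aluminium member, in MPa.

Both members must finish at the same length. With the larger α, the aluminium tends to over-expand; the plates restrain it, putting the aluminium in compression and the brass in tension. With no external load the two internal forces are equal and opposite, magnitude P.
Setting the final lengths equal and cancelling L: (α₁ − α₂)ΔT = P/(A₁E₁) + P/(A₂E₂).
|α₁ − α₂|·ΔT = 3.7×10⁻⁶ × 87 = 0.0003219.
1/(A₁E₁) + 1/(A₂E₂) = 1/(1300×70×10³) + 1/(1025×102×10³) = 2.055×10⁻⁸ N⁻¹.
So P = 0.0003219 / 2.055×10⁻⁸ = 15.66 kN.
σ_{aluminium} = P/A₁ = 15660/1300 = 12.05 MPa, compressive.

σ ≈ 12 MPa (compressive)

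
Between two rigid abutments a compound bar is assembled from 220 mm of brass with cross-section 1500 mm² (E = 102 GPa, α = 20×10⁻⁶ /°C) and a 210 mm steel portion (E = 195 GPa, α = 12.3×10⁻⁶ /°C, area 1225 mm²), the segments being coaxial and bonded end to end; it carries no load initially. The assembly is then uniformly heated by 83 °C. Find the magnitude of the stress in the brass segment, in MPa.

If the supports were absent, the total length change would be Σ αᵢΔT Lᵢ = 20×10⁻⁶×83×220 + 12.3×10⁻⁶×83×210 = 0.5796 mm.
Since the ends are fixed, an axial force P builds up, equal in every segment, with P · Σ Lᵢ/(AᵢEᵢ) = δ_free.
Σ Lᵢ/(AᵢEᵢ) = 220/(1500×102×10³) + 210/(1225×195×10³) = 2.317×10⁻⁶ mm/N.
Hence P = δ_free / Σ(L/AE) = 0.5796/2.317×10⁻⁶ = 250.1 kN (compressive).
σ_{brass} = P / A = 250100 / 1500 = 166.8 MPa.

σ ≈ 167 MPa (compressive)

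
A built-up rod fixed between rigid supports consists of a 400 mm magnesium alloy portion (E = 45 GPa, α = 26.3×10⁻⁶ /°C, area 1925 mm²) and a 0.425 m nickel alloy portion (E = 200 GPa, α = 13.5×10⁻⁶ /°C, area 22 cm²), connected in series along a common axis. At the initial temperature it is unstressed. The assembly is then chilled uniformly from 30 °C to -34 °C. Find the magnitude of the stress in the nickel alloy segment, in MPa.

If the supports were absent, the total length change would be Σ αᵢΔT Lᵢ = 26.3×10⁻⁶×64×400 + 13.5×10⁻⁶×64×425 = 1.04 mm.
The rigid supports impose zero overall length change; the single axial force P common to all segments must satisfy P Σ Lᵢ/(AᵢEᵢ) = δ_free.
The series flexibility is Σ Lᵢ/(AᵢEᵢ) = 400/(1925×45×10³) + 425/(2200×200×10³) = 5.584×10⁻⁶ mm/N.
So P = 1.04 / 5.584×10⁻⁶ = 186.3 kN, tensile.
σ_{nickel alloy} = P / A = 186300 / 2200 = 84.7 MPa.

σ ≈ 84.7 MPa (tensile)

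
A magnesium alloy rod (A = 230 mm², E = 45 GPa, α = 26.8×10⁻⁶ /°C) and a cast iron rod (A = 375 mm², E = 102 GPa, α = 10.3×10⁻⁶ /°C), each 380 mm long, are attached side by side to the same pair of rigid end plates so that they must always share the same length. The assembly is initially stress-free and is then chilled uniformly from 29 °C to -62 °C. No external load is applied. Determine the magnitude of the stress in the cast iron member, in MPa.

The magnesium alloy has the larger α, so on cooling it would change length more than the cast iron if both were free. The rigid plates force a common final length, so the magnesium alloy is put into tension and the cast iron into compression, with equal and opposite forces P (no external load).
Equating the net (thermal + elastic) strains gives |α₁ − α₂|·ΔT = P·[1/(A₁E₁) + 1/(A₂E₂)].
|α₁ − α₂|·ΔT = 16.5×10⁻⁶ × 91 = 0.001501.
1/(A₁E₁) + 1/(A₂E₂) = 1/(230×45×10³) + 1/(375×102×10³) = 1.228×10⁻⁷ N⁻¹.
P = 0.001501 / 1.228×10⁻⁷ = 12230 N = 12.23 kN.
σ_{cast iron} = P/A₂ = 12230/375 = 32.62 MPa, compressive.

σ ≈ 32.6 MPa (compressive)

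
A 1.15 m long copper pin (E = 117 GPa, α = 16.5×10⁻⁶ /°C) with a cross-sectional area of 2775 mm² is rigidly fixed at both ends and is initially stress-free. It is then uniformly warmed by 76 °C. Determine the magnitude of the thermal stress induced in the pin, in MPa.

σ ≈ 147 MPa (compressive)

With length fixed, the mechanical strain must cancel the thermal strain αΔT = 16.5×10⁻⁶ × 76 = 1254×10⁻⁶.
The stress required to suppress this strain is σ = Eε = 117×10³ × 1254×10⁻⁶ = 146.7 MPa, compressive since the pin is trying to expand.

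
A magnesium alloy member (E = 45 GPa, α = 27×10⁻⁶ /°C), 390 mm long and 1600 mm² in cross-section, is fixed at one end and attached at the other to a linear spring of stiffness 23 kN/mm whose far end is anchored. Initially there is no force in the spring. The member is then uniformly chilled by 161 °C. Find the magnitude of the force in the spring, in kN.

P ≈ 34.7 kN

Free thermal contraction: δ_free = αΔT L = 27×10⁻⁶ × 161 × 390 = 1.695 mm.
With a force P in the spring, the elastic change of the member is PL/(AE) and that of the spring is P/k; compatibility requires their sum to equal δ_free.
P [ L/(AE) + 1/k ] = δ_free → P [ 390/(1600×45×10³) + 1/(23×10³) ] = 1.695.
P = 1.695 / 4.889×10⁻⁵ = 34670 N.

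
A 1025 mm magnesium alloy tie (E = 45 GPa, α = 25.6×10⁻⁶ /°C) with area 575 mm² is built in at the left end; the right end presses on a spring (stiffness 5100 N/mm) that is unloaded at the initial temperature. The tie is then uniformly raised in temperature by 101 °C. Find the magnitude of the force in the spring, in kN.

P ≈ 11.2 kN

If the spring were absent the tie would lengthen by αΔT L = 25.6×10⁻⁶ × 101 × 1025 = 2.65 mm.
With a force P in the spring, the elastic change of the tie is PL/(AE) and that of the spring is P/k; compatibility requires their sum to equal δ_free.
P [ L/(AE) + 1/k ] = δ_free → P [ 1025/(575×45×10³) + 1/(5100) ] = 2.65.
P = 2.65 / 0.0002357 = 11240 N.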